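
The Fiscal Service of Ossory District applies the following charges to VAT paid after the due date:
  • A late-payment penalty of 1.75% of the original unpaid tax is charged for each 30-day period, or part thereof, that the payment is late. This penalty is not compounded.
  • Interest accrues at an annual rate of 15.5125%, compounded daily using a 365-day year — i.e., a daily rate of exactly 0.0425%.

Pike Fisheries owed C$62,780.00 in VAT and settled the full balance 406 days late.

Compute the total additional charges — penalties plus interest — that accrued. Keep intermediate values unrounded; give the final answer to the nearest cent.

C$27,201.80

Penalty periods: ⌈406/30⌉ = 14; penalty = 14 × 1.75% × C$62,780.00 = C$15,381.10
Interest: C$62,780.00 × ((1 + 0.000425)^406 − 1) = C$62,780.00 × 0.18828768… = C$11,820.7003…
Penalties + interest = C$15,381.1000 + C$11,820.7003… = C$27,201.80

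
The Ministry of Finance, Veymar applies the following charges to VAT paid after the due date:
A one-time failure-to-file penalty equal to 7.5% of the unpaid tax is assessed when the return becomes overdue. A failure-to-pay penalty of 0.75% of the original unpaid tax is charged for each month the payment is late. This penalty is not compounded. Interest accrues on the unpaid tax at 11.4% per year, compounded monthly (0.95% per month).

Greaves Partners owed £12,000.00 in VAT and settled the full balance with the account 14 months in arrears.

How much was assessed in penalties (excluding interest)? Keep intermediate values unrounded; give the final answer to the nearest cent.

£2,160.00

Failure-to-file penalty: 7.5% × £12,000.00 = £900.00
Failure-to-pay penalty = 0.75% × £12,000.00 × 14 mo = £1,260.00
Total penalty = £900.00 + £1,260.00 = £2,160.00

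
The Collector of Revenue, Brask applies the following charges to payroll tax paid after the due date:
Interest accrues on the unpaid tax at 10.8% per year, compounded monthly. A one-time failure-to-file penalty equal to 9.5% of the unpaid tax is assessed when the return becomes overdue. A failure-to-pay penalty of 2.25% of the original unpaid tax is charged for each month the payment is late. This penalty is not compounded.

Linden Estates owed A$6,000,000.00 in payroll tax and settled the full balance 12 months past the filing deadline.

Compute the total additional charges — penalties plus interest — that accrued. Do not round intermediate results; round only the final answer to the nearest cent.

Failure-to-file penalty: 9.5% × A$6,000,000.00 = A$570,000.00
Failure-to-pay penalty: 12 × 2.25% × A$6,000,000.00 = A$1,620,000.00
Interest (10.8%/yr ÷ 12 = 0.9%/month): A$6,000,000.00 × ((1 + 0.009)^12 − 1) = A$681,058.0497…
Penalties + interest = A$2,190,000.0000 + A$681,058.0497… = A$2,871,058.05

A$2,871,058.05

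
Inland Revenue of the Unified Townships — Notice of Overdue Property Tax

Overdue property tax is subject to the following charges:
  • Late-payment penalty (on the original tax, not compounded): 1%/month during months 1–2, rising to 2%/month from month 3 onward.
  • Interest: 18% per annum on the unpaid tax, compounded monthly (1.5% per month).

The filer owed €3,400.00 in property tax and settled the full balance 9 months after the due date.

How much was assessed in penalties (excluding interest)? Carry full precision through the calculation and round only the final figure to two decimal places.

Penalty, months 1–2: 2 × 1% × €3,400.00 = €68.00
Penalty, months 3–9: 7 × 2% × €3,400.00 = €476.00
Total penalty = €68.00 + €476.00 = €544.00

€544.00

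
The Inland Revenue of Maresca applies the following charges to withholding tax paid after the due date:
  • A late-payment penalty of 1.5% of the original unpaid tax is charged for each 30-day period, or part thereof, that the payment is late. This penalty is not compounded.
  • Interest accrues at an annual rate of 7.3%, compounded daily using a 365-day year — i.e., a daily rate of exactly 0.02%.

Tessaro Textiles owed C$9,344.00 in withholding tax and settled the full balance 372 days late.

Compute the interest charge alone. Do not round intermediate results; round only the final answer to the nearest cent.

Interest: C$9,344.00 × ((1 + 0.0002)^372 − 1) = C$9,344.00 × 0.07722960… = C$721.6334…

C$721.63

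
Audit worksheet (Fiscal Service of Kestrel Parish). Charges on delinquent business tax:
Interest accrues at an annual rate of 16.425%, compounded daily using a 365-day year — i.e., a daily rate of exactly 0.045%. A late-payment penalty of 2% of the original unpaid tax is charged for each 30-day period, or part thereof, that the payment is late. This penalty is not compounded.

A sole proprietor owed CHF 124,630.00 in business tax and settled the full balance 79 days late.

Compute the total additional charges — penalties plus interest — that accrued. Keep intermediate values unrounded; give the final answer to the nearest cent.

CHF 11,987.06

Penalty periods: ⌈79/30⌉ = 3; penalty = 3 × 2% × CHF 124,630.00 = CHF 7,477.80
Interest: CHF 124,630.00 × ((1 + 0.00045)^79 − 1) = CHF 124,630.00 × 0.03618117… = CHF 4,509.2593…
Penalties + interest = CHF 7,477.8000 + CHF 4,509.2593… = CHF 11,987.06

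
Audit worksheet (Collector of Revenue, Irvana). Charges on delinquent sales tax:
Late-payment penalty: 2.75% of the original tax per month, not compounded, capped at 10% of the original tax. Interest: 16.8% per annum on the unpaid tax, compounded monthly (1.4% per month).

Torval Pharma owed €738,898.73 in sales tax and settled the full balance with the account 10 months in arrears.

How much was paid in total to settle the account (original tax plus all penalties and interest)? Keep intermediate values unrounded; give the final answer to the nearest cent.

€923,000.88

Penalty (uncapped): 10 × 2.75% × €738,898.73 = €203,197.15…; cap = 10% × €738,898.73 = €73,889.87… → penalty = €73,889.87…
Interest: €738,898.73 × ((1 + 0.014)^10 − 1) = €738,898.73 × 0.1491575… = €110,212.2759…
Total = €738,898.73 + €73,889.8730 + €110,212.2759… = €923,000.88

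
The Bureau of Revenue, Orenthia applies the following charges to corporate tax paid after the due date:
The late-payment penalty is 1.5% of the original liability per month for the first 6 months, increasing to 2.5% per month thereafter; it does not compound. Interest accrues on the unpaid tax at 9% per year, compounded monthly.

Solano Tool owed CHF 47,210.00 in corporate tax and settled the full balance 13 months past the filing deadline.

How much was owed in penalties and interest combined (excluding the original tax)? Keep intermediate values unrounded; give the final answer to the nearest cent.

CHF 17,326.56

Penalty, months 1–6: 6 × 1.5% × CHF 47,210.00 = CHF 4,248.90
Penalty, months 7–13: 7 × 2.5% × CHF 47,210.00 = CHF 8,261.75
Interest (9%/yr ÷ 12 = 0.75%/month): CHF 47,210.00 × ((1 + 0.0075)^13 − 1) = CHF 4,815.9133…
Penalties + interest = CHF 12,510.6500 + CHF 4,815.9133… = CHF 17,326.56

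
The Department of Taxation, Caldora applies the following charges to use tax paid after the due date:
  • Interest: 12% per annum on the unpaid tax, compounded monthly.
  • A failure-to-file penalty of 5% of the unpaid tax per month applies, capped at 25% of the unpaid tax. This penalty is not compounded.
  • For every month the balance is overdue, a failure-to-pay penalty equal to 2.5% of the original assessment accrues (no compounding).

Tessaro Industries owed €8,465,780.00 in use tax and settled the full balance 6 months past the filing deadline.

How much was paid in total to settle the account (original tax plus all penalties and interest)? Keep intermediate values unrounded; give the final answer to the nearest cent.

€12,372,908.06

Failure-to-file: 6 × 5% × €8,465,780.00 = €2,539,734.00, capped at 25% × €8,465,780.00 = €2,116,445.00
Failure-to-pay penalty: 6 × 2.5% × €8,465,780.00 = €1,269,867.00
Interest (12%/yr ÷ 12 = 1%/month): €8,465,780.00 × ((1 + 0.01)^6 − 1) = €520,816.0606…
Total = €8,465,780.00 + €3,386,312.0000 + €520,816.0606… = €12,372,908.06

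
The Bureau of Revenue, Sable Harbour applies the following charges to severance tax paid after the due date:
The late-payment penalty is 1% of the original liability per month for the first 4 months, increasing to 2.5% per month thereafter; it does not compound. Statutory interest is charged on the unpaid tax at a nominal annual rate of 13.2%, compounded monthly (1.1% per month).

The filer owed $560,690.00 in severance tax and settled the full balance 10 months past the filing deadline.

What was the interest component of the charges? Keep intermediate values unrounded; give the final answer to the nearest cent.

Interest: $560,690.00 × ((1 + 0.011)^10 − 1) = $560,690.00 × 0.1156078… = $64,820.1573…

$64,820.16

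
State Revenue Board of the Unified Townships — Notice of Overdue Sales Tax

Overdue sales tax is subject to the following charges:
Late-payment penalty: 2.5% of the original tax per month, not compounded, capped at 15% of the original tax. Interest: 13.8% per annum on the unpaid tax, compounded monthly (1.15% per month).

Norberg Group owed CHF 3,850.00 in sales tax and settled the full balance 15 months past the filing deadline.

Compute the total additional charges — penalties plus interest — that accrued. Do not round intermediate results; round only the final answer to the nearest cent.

CHF 1,297.85

Penalty (uncapped): 15 × 2.5% × CHF 3,850.00 = CHF 1,443.75; cap = 15% × CHF 3,850.00 = CHF 577.50 → penalty = CHF 577.50
Interest: CHF 3,850.00 × ((1 + 0.0115)^15 − 1) = CHF 3,850.00 × 0.1871027… = CHF 720.3455…
Penalties + interest = CHF 577.5000 + CHF 720.3455… = CHF 1,297.85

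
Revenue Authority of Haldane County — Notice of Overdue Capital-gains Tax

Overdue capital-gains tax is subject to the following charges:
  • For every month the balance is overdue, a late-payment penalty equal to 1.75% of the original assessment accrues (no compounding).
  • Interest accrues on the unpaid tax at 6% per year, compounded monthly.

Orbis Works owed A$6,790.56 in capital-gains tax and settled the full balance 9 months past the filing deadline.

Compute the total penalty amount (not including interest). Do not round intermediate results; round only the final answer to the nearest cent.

Late-payment penalty: 9 × 1.75% × A$6,790.56 = A$1,069.51…

A$1,069.51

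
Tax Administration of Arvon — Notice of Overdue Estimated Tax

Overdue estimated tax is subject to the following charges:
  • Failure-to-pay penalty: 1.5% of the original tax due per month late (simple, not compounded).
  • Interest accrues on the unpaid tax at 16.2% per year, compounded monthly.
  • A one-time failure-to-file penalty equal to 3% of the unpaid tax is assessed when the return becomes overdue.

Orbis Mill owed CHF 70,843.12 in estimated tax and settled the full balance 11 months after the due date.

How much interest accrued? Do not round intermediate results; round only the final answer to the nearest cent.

Interest (16.2%/yr ÷ 12 = 1.35%/month): CHF 70,843.12 × ((1 + 0.0135)^11 − 1) = CHF 11,259.8680…

CHF 11,259.87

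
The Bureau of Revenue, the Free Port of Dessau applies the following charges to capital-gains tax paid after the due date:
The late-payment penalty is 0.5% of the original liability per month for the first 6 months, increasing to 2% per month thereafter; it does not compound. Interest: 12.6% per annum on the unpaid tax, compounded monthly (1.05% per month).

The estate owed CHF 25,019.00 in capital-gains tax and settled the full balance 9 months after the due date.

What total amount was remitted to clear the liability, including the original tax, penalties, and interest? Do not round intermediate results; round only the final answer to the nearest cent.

CHF 29,736.78

Penalty, months 1–6: 6 × 0.5% × CHF 25,019.00 = CHF 750.57
Penalty, months 7–9: 3 × 2% × CHF 25,019.00 = CHF 1,501.14
Interest: CHF 25,019.00 × ((1 + 0.0105)^9 − 1) = CHF 25,019.00 × 0.0985678… = CHF 2,466.0675…
Total = CHF 25,019.00 + CHF 2,251.7100 + CHF 2,466.0675… = CHF 29,736.78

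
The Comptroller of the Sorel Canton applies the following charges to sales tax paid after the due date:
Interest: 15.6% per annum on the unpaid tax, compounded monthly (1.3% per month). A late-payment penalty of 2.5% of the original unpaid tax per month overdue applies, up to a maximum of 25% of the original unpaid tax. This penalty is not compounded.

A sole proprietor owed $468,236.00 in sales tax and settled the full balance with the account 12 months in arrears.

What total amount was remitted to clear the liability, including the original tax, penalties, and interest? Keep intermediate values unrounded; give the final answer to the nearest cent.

$663,795.60

Penalty (uncapped): 12 × 2.5% × $468,236.00 = $140,470.80; cap = 25% × $468,236.00 = $117,059.00 → penalty = $117,059.00
Interest: $468,236.00 × ((1 + 0.013)^12 − 1) = $468,236.00 × 0.1676518… = $78,500.5971…
Total = $468,236.00 + $117,059.0000 + $78,500.5971… = $663,795.60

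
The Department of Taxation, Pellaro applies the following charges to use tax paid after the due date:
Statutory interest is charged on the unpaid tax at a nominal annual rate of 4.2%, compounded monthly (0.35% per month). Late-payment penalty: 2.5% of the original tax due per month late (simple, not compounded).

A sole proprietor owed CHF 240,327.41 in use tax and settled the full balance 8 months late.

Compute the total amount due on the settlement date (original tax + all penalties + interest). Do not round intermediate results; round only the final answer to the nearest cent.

Late-payment penalty = 2.5% × CHF 240,327.41 × 8 mo = CHF 48,065.48…
Interest: CHF 240,327.41 × ((1 + 0.0035)^8 − 1) = CHF 240,327.41 × 0.0283454… = CHF 6,812.1793…
Total = CHF 240,327.41 + CHF 48,065.4820 + CHF 6,812.1793… = CHF 295,205.07

CHF 295,205.07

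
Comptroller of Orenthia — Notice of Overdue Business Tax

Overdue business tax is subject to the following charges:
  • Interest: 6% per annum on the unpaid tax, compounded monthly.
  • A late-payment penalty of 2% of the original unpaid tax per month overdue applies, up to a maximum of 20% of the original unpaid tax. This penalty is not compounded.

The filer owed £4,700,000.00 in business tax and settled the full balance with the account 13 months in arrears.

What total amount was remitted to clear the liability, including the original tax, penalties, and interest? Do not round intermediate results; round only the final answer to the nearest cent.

Penalty (uncapped): 13 × 2% × £4,700,000.00 = £1,222,000.00; cap = 20% × £4,700,000.00 = £940,000.00 → penalty = £940,000.00
Interest (6%/yr ÷ 12 = 0.5%/month): £4,700,000.00 × ((1 + 0.005)^13 − 1) = £314,835.1443…
Total = £4,700,000.00 + £940,000.0000 + £314,835.1443… = £5,954,835.14

£5,954,835.14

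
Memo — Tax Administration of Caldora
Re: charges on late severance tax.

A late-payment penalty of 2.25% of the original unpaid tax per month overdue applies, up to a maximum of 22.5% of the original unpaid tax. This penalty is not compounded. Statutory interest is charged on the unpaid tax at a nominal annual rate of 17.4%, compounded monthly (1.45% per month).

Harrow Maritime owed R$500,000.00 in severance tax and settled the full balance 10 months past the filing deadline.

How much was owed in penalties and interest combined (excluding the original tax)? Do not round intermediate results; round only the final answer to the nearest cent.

Penalty (uncapped): 10 × 2.25% × R$500,000.00 = R$112,500.00; cap = 22.5% × R$500,000.00 = R$112,500.00 → penalty = R$112,500.00
Interest: R$500,000.00 × ((1 + 0.0145)^10 − 1) = R$500,000.00 × 0.1548365… = R$77,418.2658…
Penalties + interest = R$112,500.0000 + R$77,418.2658… = R$189,918.27

R$189,918.27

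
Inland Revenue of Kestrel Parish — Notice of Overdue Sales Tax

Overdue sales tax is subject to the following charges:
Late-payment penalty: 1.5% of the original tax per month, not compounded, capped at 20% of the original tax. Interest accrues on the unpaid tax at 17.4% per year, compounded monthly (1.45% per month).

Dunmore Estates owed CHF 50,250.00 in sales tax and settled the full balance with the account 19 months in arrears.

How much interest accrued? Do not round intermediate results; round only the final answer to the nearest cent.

CHF 15,807.94

Interest: CHF 50,250.00 × ((1 + 0.0145)^19 − 1) = CHF 50,250.00 × 0.3145859… = CHF 15,807.9424…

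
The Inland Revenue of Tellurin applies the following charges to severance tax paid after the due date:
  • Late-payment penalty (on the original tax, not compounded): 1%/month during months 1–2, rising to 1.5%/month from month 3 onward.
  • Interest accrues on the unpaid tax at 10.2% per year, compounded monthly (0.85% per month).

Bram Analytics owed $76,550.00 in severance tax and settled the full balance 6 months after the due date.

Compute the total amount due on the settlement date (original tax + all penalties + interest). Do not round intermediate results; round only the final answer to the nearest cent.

$86,661.96

Penalty, months 1–2: 2 × 1% × $76,550.00 = $1,531.00
Penalty, months 3–6: 4 × 1.5% × $76,550.00 = $4,593.00
Interest: $76,550.00 × ((1 + 0.0085)^6 − 1) = $76,550.00 × 0.0520961… = $3,987.9573…
Total = $76,550.00 + $6,124.0000 + $3,987.9573… = $86,661.96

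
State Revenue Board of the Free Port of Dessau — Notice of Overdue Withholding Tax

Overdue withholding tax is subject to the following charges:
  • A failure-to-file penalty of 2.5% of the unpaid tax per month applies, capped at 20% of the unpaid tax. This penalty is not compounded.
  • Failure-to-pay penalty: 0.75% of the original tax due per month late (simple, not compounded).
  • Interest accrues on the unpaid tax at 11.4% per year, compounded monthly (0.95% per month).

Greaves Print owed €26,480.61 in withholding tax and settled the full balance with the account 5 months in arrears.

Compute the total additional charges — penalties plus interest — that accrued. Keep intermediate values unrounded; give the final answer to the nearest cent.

Failure-to-file: 5 × 2.5% × €26,480.61 = €3,310.08… (under the 20% cap)
Failure-to-pay penalty: 5 × 0.75% × €26,480.61 = €993.02…
Interest: €26,480.61 × ((1 + 0.0095)^5 − 1) = €26,480.61 × 0.0484111… = €1,281.9558…
Penalties + interest = €4,303.0991… + €1,281.9558… = €5,585.05

€5,585.05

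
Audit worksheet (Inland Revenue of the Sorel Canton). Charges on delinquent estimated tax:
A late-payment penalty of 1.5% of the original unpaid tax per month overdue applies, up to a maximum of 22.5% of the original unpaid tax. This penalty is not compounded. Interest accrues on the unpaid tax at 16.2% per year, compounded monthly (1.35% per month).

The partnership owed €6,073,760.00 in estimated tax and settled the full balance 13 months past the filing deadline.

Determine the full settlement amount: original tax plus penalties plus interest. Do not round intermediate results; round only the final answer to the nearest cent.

Penalty: 13 × 1.5% × €6,073,760.00 = €1,184,383.20 (below the 22.5% cap of €1,366,596.00)
Interest: €6,073,760.00 × ((1 + 0.0135)^13 − 1) = €6,073,760.00 × 0.1904435… = €1,156,708.1347…
Total = €6,073,760.00 + €1,184,383.2000 + €1,156,708.1347… = €8,414,851.33

€8,414,851.33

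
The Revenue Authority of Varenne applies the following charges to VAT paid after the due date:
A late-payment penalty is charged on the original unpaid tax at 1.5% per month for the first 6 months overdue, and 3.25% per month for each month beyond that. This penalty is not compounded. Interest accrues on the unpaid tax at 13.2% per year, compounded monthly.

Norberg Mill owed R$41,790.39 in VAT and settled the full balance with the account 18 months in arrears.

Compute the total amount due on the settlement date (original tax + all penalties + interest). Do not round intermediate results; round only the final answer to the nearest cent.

Penalty, months 1–6: 6 × 1.5% × R$41,790.39 = R$3,761.14…
Penalty, months 7–18: 12 × 3.25% × R$41,790.39 = R$16,298.25…
Interest (13.2%/yr ÷ 12 = 1.1%/month): R$41,790.39 × ((1 + 0.011)^18 − 1) = R$9,095.4824…
Total = R$41,790.39 + R$20,059.3872 + R$9,095.4824… = R$70,945.26

R$70,945.26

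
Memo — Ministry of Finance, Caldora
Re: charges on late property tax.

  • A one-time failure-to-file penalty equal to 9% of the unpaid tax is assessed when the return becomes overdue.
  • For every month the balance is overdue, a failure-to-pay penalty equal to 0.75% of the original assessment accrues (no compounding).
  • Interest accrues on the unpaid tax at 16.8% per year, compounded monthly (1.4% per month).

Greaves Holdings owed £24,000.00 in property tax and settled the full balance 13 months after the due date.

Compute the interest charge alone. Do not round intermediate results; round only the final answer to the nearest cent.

Interest: £24,000.00 × ((1 + 0.014)^13 − 1) = £24,000.00 × 0.1981010… = £4,754.4230…

£4,754.42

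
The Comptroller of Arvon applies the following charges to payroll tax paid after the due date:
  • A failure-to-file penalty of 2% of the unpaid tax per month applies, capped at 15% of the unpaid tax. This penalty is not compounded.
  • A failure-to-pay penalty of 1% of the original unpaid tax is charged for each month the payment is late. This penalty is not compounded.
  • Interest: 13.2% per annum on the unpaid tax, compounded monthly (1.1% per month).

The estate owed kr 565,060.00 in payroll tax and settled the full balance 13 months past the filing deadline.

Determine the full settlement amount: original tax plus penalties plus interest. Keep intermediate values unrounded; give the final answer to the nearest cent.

kr 809,634.55

Failure-to-file: 13 × 2% × kr 565,060.00 = kr 146,915.60, capped at 15% × kr 565,060.00 = kr 84,759.00
Failure-to-pay penalty = 1% × kr 565,060.00 × 13 mo = kr 73,457.80
Interest: kr 565,060.00 × ((1 + 0.011)^13 − 1) = kr 565,060.00 × 0.1528293… = kr 86,357.7495…
Total = kr 565,060.00 + kr 158,216.8000 + kr 86,357.7495… = kr 809,634.55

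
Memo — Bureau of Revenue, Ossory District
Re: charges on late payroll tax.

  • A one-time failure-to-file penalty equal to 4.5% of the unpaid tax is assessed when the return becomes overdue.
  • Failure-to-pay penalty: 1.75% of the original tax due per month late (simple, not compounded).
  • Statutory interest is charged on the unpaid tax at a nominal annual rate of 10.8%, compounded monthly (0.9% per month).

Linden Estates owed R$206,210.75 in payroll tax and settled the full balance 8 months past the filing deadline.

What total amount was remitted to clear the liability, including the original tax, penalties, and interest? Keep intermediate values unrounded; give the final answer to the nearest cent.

R$259,683.11

Failure-to-file penalty: 4.5% × R$206,210.75 = R$9,279.48…
Failure-to-pay penalty: 8 × 1.75% × R$206,210.75 = R$28,869.51…
Interest: R$206,210.75 × ((1 + 0.009)^8 − 1) = R$206,210.75 × 0.0743093… = R$15,323.3737…
Total = R$206,210.75 + R$38,148.9888… + R$15,323.3737… = R$259,683.11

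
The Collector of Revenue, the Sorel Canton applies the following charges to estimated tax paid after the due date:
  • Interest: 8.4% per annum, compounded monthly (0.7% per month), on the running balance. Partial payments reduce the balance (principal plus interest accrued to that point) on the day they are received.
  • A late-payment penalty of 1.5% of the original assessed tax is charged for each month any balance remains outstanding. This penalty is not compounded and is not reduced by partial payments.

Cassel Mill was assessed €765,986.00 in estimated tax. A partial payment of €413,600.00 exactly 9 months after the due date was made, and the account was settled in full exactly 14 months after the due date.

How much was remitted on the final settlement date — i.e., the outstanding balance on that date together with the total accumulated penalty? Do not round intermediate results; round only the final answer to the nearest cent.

€577,142.63

Balance at month 9: €765,986.0000 × (1 + 0.007)^9 = €815,616.6203…
After €413,600.00 payment: €815,616.6203… − €413,600.00 = €402,016.6203…
Balance at month 14: €402,016.6203… × (1 + 0.007)^5 = €416,285.5739…
Penalty: 14 × 1.5% × €765,986.00 = €160,857.06
Final settlement = outstanding balance + penalty = €416,285.5739… + €160,857.06 = €577,142.63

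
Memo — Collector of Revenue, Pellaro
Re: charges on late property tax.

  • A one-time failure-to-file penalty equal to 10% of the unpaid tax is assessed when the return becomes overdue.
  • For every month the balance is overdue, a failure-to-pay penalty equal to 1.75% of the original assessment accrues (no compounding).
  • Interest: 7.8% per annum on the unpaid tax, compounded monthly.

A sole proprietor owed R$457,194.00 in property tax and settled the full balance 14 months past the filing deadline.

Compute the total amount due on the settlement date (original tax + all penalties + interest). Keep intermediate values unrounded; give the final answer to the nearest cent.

Failure-to-file penalty: 10% × R$457,194.00 = R$45,719.40
Failure-to-pay penalty: 14 × 1.75% × R$457,194.00 = R$112,012.53
Interest (7.8%/yr ÷ 12 = 0.65%/month): R$457,194.00 × ((1 + 0.0065)^14 − 1) = R$43,408.9810…
Total = R$457,194.00 + R$157,731.9300 + R$43,408.9810… = R$658,334.91

R$658,334.91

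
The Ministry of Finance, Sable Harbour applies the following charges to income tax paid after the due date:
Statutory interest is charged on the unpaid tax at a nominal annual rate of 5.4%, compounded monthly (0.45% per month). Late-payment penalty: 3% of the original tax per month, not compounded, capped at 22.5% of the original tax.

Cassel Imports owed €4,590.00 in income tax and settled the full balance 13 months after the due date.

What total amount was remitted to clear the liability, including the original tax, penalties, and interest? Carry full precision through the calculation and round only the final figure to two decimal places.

€5,898.64

Penalty (uncapped): 13 × 3% × €4,590.00 = €1,790.10; cap = 22.5% × €4,590.00 = €1,032.75 → penalty = €1,032.75
Interest: €4,590.00 × ((1 + 0.0045)^13 − 1) = €4,590.00 × 0.0601059… = €275.8859…
Total = €4,590.00 + €1,032.7500 + €275.8859… = €5,898.64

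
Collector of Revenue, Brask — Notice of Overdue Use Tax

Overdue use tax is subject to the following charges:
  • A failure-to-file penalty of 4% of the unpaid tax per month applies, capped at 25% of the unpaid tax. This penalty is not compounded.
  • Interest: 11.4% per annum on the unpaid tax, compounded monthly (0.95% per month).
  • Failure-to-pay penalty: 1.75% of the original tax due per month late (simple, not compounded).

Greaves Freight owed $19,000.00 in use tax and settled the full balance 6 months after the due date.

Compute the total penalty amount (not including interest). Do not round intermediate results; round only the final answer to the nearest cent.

Failure-to-file: 6 × 4% × $19,000.00 = $4,560.00 (under the 25% cap)
Failure-to-pay penalty: 6 × 1.75% × $19,000.00 = $1,995.00
Total penalty = $4,560.00 + $1,995.00 = $6,555.00

$6,555.00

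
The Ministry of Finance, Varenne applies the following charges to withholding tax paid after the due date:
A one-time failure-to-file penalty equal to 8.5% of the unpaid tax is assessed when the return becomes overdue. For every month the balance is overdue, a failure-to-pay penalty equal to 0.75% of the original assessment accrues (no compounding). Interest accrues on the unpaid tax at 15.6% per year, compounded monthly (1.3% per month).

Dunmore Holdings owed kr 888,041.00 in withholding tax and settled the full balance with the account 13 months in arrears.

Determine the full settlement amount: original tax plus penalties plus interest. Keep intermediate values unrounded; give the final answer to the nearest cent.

kr 1,212,470.13

Failure-to-file penalty: 8.5% × kr 888,041.00 = kr 75,483.49…
Failure-to-pay penalty = 0.75% × kr 888,041.00 × 13 mo = kr 86,584.00…
Interest: kr 888,041.00 × ((1 + 0.013)^13 − 1) = kr 888,041.00 × 0.1828312… = kr 162,361.6455…
Total = kr 888,041.00 + kr 162,067.4825 + kr 162,361.6455… = kr 1,212,470.13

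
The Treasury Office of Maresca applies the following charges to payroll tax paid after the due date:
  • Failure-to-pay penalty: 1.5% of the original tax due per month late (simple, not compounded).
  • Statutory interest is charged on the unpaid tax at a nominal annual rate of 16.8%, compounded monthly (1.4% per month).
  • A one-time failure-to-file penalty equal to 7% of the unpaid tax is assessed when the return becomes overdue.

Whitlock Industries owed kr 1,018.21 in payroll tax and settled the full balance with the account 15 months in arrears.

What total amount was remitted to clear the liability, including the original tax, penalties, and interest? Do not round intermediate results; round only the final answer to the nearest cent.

kr 1,554.69

Failure-to-file penalty: 7% × kr 1,018.21 = kr 71.27…
Failure-to-pay penalty = 1.5% × kr 1,018.21 × 15 mo = kr 229.10…
Interest: kr 1,018.21 × ((1 + 0.014)^15 − 1) = kr 1,018.21 × 0.2318826… = kr 236.1052…
Total = kr 1,018.21 + kr 300.3720… + kr 236.1052… = kr 1,554.69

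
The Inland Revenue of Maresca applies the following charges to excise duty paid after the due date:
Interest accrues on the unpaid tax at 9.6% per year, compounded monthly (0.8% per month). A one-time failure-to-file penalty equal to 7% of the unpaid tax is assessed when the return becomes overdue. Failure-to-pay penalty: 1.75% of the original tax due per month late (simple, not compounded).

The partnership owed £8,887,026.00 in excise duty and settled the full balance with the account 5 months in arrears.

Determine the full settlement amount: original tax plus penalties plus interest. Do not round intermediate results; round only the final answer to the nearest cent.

£10,647,947.02

Failure-to-file penalty: 7% × £8,887,026.00 = £622,091.82
Failure-to-pay penalty = 1.75% × £8,887,026.00 × 5 mo = £777,614.78…
Interest: £8,887,026.00 × ((1 + 0.008)^5 − 1) = £8,887,026.00 × 0.0406451… = £361,214.4205…
Total = £8,887,026.00 + £1,399,706.5950 + £361,214.4205… = £10,647,947.02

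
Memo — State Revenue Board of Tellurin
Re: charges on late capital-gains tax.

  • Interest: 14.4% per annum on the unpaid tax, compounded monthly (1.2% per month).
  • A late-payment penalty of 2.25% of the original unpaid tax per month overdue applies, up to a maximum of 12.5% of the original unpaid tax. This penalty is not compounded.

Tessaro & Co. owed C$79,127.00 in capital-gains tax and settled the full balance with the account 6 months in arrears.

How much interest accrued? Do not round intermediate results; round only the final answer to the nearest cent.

Interest: C$79,127.00 × ((1 + 0.012)^6 − 1) = C$79,127.00 × 0.0741949… = C$5,870.8177…

C$5,870.82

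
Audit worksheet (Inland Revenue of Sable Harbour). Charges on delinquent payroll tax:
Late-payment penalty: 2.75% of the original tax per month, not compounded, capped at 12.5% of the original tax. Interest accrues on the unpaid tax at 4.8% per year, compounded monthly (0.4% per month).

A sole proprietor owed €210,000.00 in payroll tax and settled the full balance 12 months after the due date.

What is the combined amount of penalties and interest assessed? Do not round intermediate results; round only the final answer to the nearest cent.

Penalty (uncapped): 12 × 2.75% × €210,000.00 = €69,300.00; cap = 12.5% × €210,000.00 = €26,250.00 → penalty = €26,250.00
Interest: €210,000.00 × ((1 + 0.004)^12 − 1) = €210,000.00 × 0.0490702… = €10,304.7436…
Penalties + interest = €26,250.0000 + €10,304.7436… = €36,554.74

€36,554.74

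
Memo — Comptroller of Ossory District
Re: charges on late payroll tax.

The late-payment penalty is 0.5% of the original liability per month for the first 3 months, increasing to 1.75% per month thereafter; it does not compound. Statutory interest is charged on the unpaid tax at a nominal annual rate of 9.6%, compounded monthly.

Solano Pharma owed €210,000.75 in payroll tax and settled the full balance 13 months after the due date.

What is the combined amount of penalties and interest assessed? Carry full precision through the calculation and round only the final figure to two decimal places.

€62,819.92

Penalty, months 1–3: 3 × 0.5% × €210,000.75 = €3,150.01…
Penalty, months 4–13: 10 × 1.75% × €210,000.75 = €36,750.13…
Interest (9.6%/yr ÷ 12 = 0.8%/month): €210,000.75 × ((1 + 0.008)^13 − 1) = €22,919.7765…
Penalties + interest = €39,900.1425 + €22,919.7765… = €62,819.92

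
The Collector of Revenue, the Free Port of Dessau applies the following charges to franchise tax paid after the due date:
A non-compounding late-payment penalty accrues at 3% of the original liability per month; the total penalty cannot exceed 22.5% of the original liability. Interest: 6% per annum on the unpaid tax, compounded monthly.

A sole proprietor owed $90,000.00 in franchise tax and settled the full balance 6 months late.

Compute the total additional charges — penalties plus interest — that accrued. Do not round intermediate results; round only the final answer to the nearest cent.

Penalty: 6 × 3% × $90,000.00 = $16,200.00 (below the 22.5% cap of $20,250.00)
Interest (6%/yr ÷ 12 = 0.5%/month): $90,000.00 × ((1 + 0.005)^6 − 1) = $2,733.9758…
Penalties + interest = $16,200.0000 + $2,733.9758… = $18,933.98

$18,933.98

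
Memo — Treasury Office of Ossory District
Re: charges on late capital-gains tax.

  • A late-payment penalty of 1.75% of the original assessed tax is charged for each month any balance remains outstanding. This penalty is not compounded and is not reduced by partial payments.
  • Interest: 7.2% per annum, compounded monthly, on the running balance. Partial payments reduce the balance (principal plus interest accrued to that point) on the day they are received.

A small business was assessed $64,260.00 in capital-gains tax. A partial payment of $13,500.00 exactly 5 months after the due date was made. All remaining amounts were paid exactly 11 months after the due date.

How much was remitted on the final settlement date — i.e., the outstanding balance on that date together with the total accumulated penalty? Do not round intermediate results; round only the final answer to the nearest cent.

$67,007.41

Monthly rate = 7.2% ÷ 12 = 0.6%
Balance at month 5: $64,260.0000 × (1 + 0.006)^5 = $66,211.0728…
After $13,500.00 payment: $66,211.0728… − $13,500.00 = $52,711.0728…
Balance at month 11: $52,711.0728… × (1 + 0.006)^6 = $54,637.3642…
Penalty: 11 × 1.75% × $64,260.00 = $12,370.05
Final settlement = outstanding balance + penalty = $54,637.3642… + $12,370.05 = $67,007.41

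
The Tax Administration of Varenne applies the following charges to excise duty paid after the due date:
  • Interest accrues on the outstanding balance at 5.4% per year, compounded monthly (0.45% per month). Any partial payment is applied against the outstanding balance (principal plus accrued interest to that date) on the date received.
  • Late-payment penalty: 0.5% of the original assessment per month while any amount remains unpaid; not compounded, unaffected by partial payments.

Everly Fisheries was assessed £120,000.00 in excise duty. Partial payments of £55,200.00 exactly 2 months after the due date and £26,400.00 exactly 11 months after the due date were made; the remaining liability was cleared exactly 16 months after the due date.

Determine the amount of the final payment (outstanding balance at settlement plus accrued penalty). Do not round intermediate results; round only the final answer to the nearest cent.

Balance at month 2: £120,000.0000 × (1 + 0.0045)^2 = £121,082.4300
After £55,200.00 payment: £121,082.4300 − £55,200.00 = £65,882.4300
Balance at month 11: £65,882.4300 × (1 + 0.0045)^9 = £68,599.2044…
After £26,400.00 payment: £68,599.2044… − £26,400.00 = £42,199.2044…
Balance at month 16: £42,199.2044… × (1 + 0.0045)^5 = £43,157.2704…
Penalty: 16 × 0.5% × £120,000.00 = £9,600.00
Final settlement = outstanding balance + penalty = £43,157.2704… + £9,600.00 = £52,757.27

£52,757.27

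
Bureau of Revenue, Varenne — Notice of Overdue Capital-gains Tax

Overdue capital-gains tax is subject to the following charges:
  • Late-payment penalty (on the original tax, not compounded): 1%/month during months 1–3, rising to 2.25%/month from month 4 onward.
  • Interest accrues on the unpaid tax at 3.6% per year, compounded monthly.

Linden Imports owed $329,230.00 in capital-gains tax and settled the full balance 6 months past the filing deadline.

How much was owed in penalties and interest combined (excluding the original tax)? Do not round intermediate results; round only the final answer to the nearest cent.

$38,070.69

Penalty, months 1–3: 3 × 1% × $329,230.00 = $9,876.90
Penalty, months 4–6: 3 × 2.25% × $329,230.00 = $22,223.03…
Interest (3.6%/yr ÷ 12 = 0.3%/month): $329,230.00 × ((1 + 0.003)^6 − 1) = $5,970.7642…
Penalties + interest = $32,099.9250 + $5,970.7642… = $38,070.69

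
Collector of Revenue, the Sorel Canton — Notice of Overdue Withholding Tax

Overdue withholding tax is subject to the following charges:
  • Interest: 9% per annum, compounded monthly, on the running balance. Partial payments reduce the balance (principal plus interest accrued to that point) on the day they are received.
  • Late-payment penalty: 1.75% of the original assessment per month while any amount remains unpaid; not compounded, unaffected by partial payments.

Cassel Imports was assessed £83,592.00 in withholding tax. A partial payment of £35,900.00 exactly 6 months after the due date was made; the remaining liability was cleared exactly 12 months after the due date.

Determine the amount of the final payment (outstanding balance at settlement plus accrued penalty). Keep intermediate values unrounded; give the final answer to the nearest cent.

Monthly rate = 9% ÷ 12 = 0.75%
Balance at month 6: £83,592.0000 × (1 + 0.0075)^6 = £87,424.8800…
After £35,900.00 payment: £87,424.8800… − £35,900.00 = £51,524.8800…
Balance at month 12: £51,524.8800… × (1 + 0.0075)^6 = £53,887.4109…
Penalty: 12 × 1.75% × £83,592.00 = £17,554.32
Final settlement = outstanding balance + penalty = £53,887.4109… + £17,554.32 = £71,441.73

£71,441.73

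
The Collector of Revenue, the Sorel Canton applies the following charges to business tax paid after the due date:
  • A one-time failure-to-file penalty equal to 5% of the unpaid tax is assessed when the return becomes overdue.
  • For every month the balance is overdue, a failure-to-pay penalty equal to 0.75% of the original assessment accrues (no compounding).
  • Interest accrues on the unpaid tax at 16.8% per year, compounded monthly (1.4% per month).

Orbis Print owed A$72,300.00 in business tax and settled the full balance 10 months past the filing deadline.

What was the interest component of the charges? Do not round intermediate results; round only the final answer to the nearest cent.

A$10,784.09

Interest: A$72,300.00 × ((1 + 0.014)^10 − 1) = A$72,300.00 × 0.1491575… = A$10,784.0861…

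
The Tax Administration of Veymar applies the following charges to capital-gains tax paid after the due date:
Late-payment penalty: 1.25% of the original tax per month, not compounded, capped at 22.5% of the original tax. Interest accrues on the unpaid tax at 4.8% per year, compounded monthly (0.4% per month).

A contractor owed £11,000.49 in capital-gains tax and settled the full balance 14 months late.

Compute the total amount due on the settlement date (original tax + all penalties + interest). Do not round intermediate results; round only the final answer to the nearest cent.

£13,557.88

Penalty: 14 × 1.25% × £11,000.49 = £1,925.09… (below the 22.5% cap of £2,475.11…)
Interest: £11,000.49 × ((1 + 0.004)^14 − 1) = £11,000.49 × 0.0574796… = £632.3033…
Total = £11,000.49 + £1,925.0858… + £632.3033… = £13,557.88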